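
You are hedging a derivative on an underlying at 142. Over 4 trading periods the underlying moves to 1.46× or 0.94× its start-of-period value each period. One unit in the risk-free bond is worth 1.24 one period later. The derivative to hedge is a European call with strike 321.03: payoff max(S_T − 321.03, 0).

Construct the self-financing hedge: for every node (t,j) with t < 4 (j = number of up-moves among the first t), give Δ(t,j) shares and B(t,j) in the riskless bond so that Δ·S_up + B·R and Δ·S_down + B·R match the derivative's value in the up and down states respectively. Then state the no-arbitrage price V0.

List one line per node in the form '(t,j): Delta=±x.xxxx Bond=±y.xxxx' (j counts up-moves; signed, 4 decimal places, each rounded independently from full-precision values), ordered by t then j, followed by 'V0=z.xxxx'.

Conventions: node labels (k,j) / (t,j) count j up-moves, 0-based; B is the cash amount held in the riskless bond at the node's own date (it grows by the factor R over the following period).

Arbitrage-free pricing uses the up-move probability p* = (R−d)/(u−d) = 0.5769, discounting each step at R = 1.24.
Expiry values: V(4,0)=0.0000, V(4,1)=0.0000, V(4,2)=0.0000, V(4,3)=94.3779, V(4,4)=324.1780
Node (3,0) S=117.9429: V=(p*·0.0000+(1−p*)·0.0000)/1.24=0.0000; Δ=(0.0000−0.0000)/(172.1967−110.8664)=0.0000; B=V−Δ·S=0.0000
Node (3,1) S=183.1880: V=(p*·0.0000+(1−p*)·0.0000)/1.24=0.0000; Δ=(0.0000−0.0000)/(267.4544−172.1967)=0.0000; B=V−Δ·S=0.0000
Node (3,2) S=284.5260: V=(p*·94.3779+(1−p*)·0.0000)/1.24=43.9103; Δ=(94.3779−0.0000)/(415.4079−267.4544)=0.6379; B=V−Δ·S=-137.5857
Node (3,3) S=441.9233: V=(p*·324.1780+(1−p*)·94.3779)/1.24=183.0282; Δ=(324.1780−94.3779)/(645.2080−415.4079)=1.0000; B=V−Δ·S=-258.8952
Node (2,0) S=125.4712: V=(p*·0.0000+(1−p*)·0.0000)/1.24=0.0000; Δ=(0.0000−0.0000)/(183.1880−117.9429)=0.0000; B=V−Δ·S=0.0000
Node (2,1) S=194.8808: V=(p*·43.9103+(1−p*)·0.0000)/1.24=20.4297; Δ=(43.9103−0.0000)/(284.5260−183.1880)=0.4333; B=V−Δ·S=-64.0132
Node (2,2) S=302.6872: V=(p*·183.0282+(1−p*)·43.9103)/1.24=100.1376; Δ=(183.0282−43.9103)/(441.9233−284.5260)=0.8839; B=V−Δ·S=-167.3967
Node (1,0) S=133.4800: V=(p*·20.4297+(1−p*)·0.0000)/1.24=9.5052; Δ=(20.4297−0.0000)/(194.8808−125.4712)=0.2943; B=V−Δ·S=-29.7828
Node (1,1) S=207.3200: V=(p*·100.1376+(1−p*)·20.4297)/1.24=53.5605; Δ=(100.1376−20.4297)/(302.6872−194.8808)=0.7394; B=V−Δ·S=-99.7238
Node (0,0) S=142.0000: V=(p*·53.5605+(1−p*)·9.5052)/1.24=28.1627; Δ=(53.5605−9.5052)/(207.3200−133.4800)=0.5966; B=V−Δ·S=-56.5592
Verification: the root portfolio costs Δ(0,0)·S0 + B(0,0) = 28.1627, matching V0.

(0,0): Delta=0.5966 Bond=-56.5592
(1,0): Delta=0.2943 Bond=-29.7828
(1,1): Delta=0.7394 Bond=-99.7238
(2,0): Delta=0.0000 Bond=0.0000
(2,1): Delta=0.4333 Bond=-64.0132
(2,2): Delta=0.8839 Bond=-167.3967
(3,0): Delta=0.0000 Bond=0.0000
(3,1): Delta=0.0000 Bond=0.0000
(3,2): Delta=0.6379 Bond=-137.5857
(3,3): Delta=1.0000 Bond=-258.8952
V0=28.1627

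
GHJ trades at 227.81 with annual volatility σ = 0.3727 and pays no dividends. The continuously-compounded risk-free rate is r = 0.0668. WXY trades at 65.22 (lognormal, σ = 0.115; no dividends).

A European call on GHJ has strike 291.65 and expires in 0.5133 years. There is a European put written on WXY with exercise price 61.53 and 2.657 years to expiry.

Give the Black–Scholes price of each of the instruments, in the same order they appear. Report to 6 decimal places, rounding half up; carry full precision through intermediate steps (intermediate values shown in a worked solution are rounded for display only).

price(GHJ call K=291.65) = 8.136519
price(WXY put K=61.53) = 0.539484

[GHJ call K=291.65]
σ√T = 0.3727·√0.5133 = 0.267021
d₁ = (ln(S/K) + (r+σ²/2)T) / (σ√T) = (ln(227.81/291.65) + (0.0668+0.3727²/2)·0.5133) / 0.267021 = (-0.247043 + 0.069938) / 0.267021 = -0.663259
d₂ = d₁ − σ√T = -0.663259 − 0.267021 = -0.930280
e^{−rT} = 0.966293
N(d₁) = 0.253582,  N(d₂) = 0.176113
price = S·N(d₁) − K·e^{−rT}·N(d₂) = 57.768566 − 49.632047 = 8.136519
[WXY put K=61.53]
σ√T = 0.115·√2.657 = 0.187454
d₁ = (ln(S/K) + (r+σ²/2)T) / (σ√T) = (ln(65.22/61.53) + (0.0668+0.115²/2)·2.657) / 0.187454 = (0.058241 + 0.195057) / 0.187454 = 1.351259
d₂ = d₁ − σ√T = 1.351259 − 0.187454 = 1.163806
e^{−rT} = 0.837371
N(−d₁) = 0.088306,  N(−d₂) = 0.122251
price = K·e^{−rT}·N(−d₂) − S·N(−d₁) = 6.298814 − 5.759330 = 0.539484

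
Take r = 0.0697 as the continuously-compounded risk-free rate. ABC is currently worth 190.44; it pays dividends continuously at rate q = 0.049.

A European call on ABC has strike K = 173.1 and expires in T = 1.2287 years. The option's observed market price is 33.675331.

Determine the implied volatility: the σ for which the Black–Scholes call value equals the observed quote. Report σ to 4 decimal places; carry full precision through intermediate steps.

sigma = 0.2955

At σ = 0.2955 the Black–Scholes value reproduces the quote:
σ√T = 0.2955·√1.2287 = 0.327552
d₁ = (ln(S/K) + (r−q+σ²/2)T) / (σ√T) = (ln(190.44/173.1) + (0.0697−0.049+0.2955²/2)·1.2287) / 0.327552 = (0.095468 + 0.079079) / 0.327552 = 0.532883
d₂ = d₁ − σ√T = 0.532883 − 0.327552 = 0.205331
e^{−rT} = 0.917924
e^{−qT} = 0.941570
N(d₁) = 0.702943,  N(d₂) = 0.581343
V = S·e^{−qT}·N(d₁) − K·e^{−rT}·N(d₂) = 126.046525 − 92.371193 = 33.675331 (matching the quote); vega is positive throughout, so no other σ reproduces this price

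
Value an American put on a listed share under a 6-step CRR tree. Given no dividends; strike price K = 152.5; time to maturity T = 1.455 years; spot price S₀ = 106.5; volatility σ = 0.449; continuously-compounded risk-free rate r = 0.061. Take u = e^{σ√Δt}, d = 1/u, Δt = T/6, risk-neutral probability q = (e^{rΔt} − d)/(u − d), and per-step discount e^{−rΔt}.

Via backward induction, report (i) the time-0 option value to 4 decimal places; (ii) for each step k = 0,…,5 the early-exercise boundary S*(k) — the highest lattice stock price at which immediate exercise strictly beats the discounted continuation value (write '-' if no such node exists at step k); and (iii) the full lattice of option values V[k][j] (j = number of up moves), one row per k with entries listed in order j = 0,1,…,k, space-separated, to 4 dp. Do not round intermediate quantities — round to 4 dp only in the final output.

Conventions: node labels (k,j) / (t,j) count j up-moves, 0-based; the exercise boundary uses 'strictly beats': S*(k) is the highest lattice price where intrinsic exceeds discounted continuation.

params: Δt=0.24250 u=1.24746 d=0.80163 q=0.47837 e^(-rΔt)=0.98532
t_6 payoffs: 124.2384 108.5208 84.0618 46.0000 0.0000 0.0000 0.0000
t_5: node(5,0) S=35.2551 payoff=117.2449 vs cont=115.0056 → 117.2449 [stop]  node(5,1) S=54.8622 payoff=97.6378 vs cont=95.3986 → 97.6378 [stop]  node(5,2) S=85.3737 payoff=67.1263 vs cont=64.8870 → 67.1263 [stop]  node(5,3) S=132.8541 payoff=19.6459 vs cont=23.6425 → 23.6425 [wait]  node(5,4) S=206.7407 payoff=0.0000 vs cont=0.0000 → 0.0000 [wait]  node(5,5) S=321.7193 payoff=0.0000 vs cont=0.0000 → 0.0000 [wait]  ⇒ S*(5)=85.3737
t_4: node(4,0) S=43.9792 payoff=108.5208 vs cont=106.2815 → 108.5208 [stop]  node(4,1) S=68.4382 payoff=84.0618 vs cont=81.8225 → 84.0618 [stop]  node(4,2) S=106.5000 payoff=46.0000 vs cont=45.6445 → 46.0000 [stop]  node(4,3) S=165.7298 payoff=0.0000 vs cont=12.1514 → 12.1514 [wait]  node(4,4) S=257.9001 payoff=0.0000 vs cont=0.0000 → 0.0000 [wait]  ⇒ S*(4)=106.5000
t_3: node(3,0) S=54.8622 payoff=97.6378 vs cont=95.3986 → 97.6378 [stop]  node(3,1) S=85.3737 payoff=67.1263 vs cont=64.8870 → 67.1263 [stop]  node(3,2) S=132.8541 payoff=19.6459 vs cont=29.3700 → 29.3700 [wait]  node(3,3) S=206.7407 payoff=0.0000 vs cont=6.2454 → 6.2454 [wait]  ⇒ S*(3)=85.3737
t_2: node(2,0) S=68.4382 payoff=84.0618 vs cont=81.8225 → 84.0618 [stop]  node(2,1) S=106.5000 payoff=46.0000 vs cont=48.3442 → 48.3442 [wait]  node(2,2) S=165.7298 payoff=0.0000 vs cont=18.0390 → 18.0390 [wait]  ⇒ S*(2)=68.4382
t_1: node(1,0) S=85.3737 payoff=67.1263 vs cont=65.9920 → 67.1263 [stop]  node(1,1) S=132.8541 payoff=19.6459 vs cont=33.3500 → 33.3500 [wait]  ⇒ S*(1)=85.3737
t_0: node(0,0) S=106.5000 payoff=46.0000 vs cont=50.2202 → 50.2202 [wait]  ⇒ S*(0)=-

price = 50.2202
boundary = - 85.3737 68.4382 85.3737 106.5000 85.3737
tree:
50.2202
67.1263 33.3500
84.0618 48.3442 18.0390
97.6378 67.1263 29.3700 6.2454
108.5208 84.0618 46.0000 12.1514 0.0000
117.2449 97.6378 67.1263 23.6425 0.0000 0.0000
124.2384 108.5208 84.0618 46.0000 0.0000 0.0000 0.0000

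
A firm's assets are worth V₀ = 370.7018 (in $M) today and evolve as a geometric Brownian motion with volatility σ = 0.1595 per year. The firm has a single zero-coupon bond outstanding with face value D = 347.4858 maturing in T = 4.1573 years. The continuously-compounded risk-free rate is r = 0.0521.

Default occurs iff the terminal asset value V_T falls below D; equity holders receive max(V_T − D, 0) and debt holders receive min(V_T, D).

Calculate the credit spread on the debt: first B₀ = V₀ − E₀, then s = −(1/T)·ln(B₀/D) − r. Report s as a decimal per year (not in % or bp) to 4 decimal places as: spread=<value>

Equity is a call on the firm's assets struck at D = 347.4858:
d₁ = [ln(V₀/D) + (r + σ²/2)T] / (σ√T)
   = [ln(370.7018/347.4858) + (0.0521 + 0.5·0.1595²)·4.1573] / (0.1595·√4.1573)
   = [0.064674 + 0.269477] / 0.325212 = 1.027487
d₂ = d₁ − σ√T = 1.027487 − 0.325212 = 0.702275
N(d₁) = 0.847904,  N(d₂) = 0.758746,  e^(−rT) = 0.805256
E₀ = V₀·N(d₁) − D·e^(−rT)·N(d₂)
   = 370.7018·0.847904 − 347.4858·0.805256·0.758746 = 102.011160
B₀ = V₀ − E₀ = 370.7018 − 102.011160 = 268.690640
spread = −(1/T)·ln(B₀/D) − r = −(1/4.1573)·ln(268.690640/347.4858) − 0.0521 = 0.00975821

spread=0.0098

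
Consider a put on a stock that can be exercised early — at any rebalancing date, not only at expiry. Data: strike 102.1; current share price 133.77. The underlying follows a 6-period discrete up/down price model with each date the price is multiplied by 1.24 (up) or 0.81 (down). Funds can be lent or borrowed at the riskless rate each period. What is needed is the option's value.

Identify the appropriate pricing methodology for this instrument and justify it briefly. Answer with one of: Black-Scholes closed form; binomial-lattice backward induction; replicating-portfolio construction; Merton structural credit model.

Key observation: with exercise allowed before expiry on a discrete up/down model (6 steps from spot 133.77), the strike-102.1 put's value must be rolled back through the tree testing early exercise at each node.

framework: binomial-lattice backward induction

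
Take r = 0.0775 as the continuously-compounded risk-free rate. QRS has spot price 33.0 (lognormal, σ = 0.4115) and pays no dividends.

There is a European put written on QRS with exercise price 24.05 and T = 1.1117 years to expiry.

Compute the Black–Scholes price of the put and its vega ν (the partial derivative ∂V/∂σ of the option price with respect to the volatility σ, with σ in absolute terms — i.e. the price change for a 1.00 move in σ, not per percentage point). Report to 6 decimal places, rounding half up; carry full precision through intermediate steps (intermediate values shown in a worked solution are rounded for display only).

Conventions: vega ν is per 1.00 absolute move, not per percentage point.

price = 1.101044
ν = 7.209164

σ√T = 0.4115·√1.1117 = 0.433874
d₁ = (ln(S/K) + (r+σ²/2)T) / (σ√T) = (ln(33.0/24.05) + (0.0775+0.4115²/2)·1.1117) / 0.433874 = (0.316373 + 0.180280) / 0.433874 = 1.144693
d₂ = d₁ − σ√T = 1.144693 − 0.433874 = 0.710819
e^{−rT} = 0.917450
N(−d₁) = 0.126168,  N(−d₂) = 0.238598
Put price V = K·e^{−rT}·N(−d₂) − S·N(−d₁) = 5.264592 − 4.163548 = 1.101044
φ(d₁) = (1/√(2π))·e^{−d₁²/2} = 0.207194
ν = S·φ(d₁)·√T = 7.209164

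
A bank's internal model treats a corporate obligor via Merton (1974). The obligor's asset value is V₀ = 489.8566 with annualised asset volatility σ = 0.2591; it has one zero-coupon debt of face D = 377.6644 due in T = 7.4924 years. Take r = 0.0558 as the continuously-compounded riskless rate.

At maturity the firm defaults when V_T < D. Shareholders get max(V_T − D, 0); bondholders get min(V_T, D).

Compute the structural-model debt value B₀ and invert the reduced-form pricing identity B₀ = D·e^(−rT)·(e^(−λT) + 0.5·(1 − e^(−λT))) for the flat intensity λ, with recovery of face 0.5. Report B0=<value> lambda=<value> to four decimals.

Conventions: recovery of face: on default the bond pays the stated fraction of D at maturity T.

Work the structural quantities from V₀ = 489.8566 against face 377.6644:
d₁ = [ln(V₀/D) + (r + σ²/2)T] / (σ√T)
   = [ln(489.8566/377.6644) + (0.0558 + 0.5·0.2591²)·7.4924] / (0.2591·√7.4924)
   = [0.260107 + 0.669569] / 0.709215 = 1.310852
d₂ = d₁ − σ√T = 1.310852 − 0.709215 = 0.601637
N(d₁) = 0.905046,  N(d₂) = 0.726292,  e^(−rT) = 0.658312
E₀ = V₀·N(d₁) − D·e^(−rT)·N(d₂)
   = 489.8566·0.905046 − 377.6644·0.658312·0.726292 = 262.771268
B₀ = V₀ − E₀ = 489.8566 − 262.771268 = 227.085332
e^(−λT) = (B₀·e^(rT)/D − 0.5)/(1 − 0.5) = (227.0853·1.519036/377.6644 − 0.5)/0.5 = 0.82675807
λ = −ln(0.82675807)/7.4924 = 0.025391

B0=227.0853 lambda=0.0254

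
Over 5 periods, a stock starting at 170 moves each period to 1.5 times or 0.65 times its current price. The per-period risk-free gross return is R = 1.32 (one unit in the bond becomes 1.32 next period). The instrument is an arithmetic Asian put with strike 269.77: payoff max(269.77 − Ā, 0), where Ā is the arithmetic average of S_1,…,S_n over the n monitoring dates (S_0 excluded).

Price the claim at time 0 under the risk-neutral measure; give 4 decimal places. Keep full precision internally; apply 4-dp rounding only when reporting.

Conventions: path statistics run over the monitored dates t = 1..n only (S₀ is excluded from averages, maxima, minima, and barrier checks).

Under the martingale measure an up-move has probability p* = 0.7882; value the claim as the probability-weighted average of per-path payoffs, discounted 5 periods at R = 1.32.
Enumerate all 2^5 = 32 price paths (U = up ×1.5, D = down ×0.65); each path with k up-moves has probability p*^k·(1−p*)^(5−k).
DDDDD: Ā=55.8165, payoff=213.9535, prob=0.000426
UDDDD: Ā=128.8072, payoff=140.9628, prob=0.001585
DUDDD: Ā=99.9072, payoff=169.8628, prob=0.001585
UUDDD: Ā=230.5551, payoff=39.2149, prob=0.005900
DDUDD: Ā=81.1222, payoff=188.6478, prob=0.001585
UDUDD: Ā=187.2051, payoff=82.5649, prob=0.005900
DUUDD: Ā=158.3051, payoff=111.4649, prob=0.005900
UUUDD: Ā=365.3194, payoff=0.0000, prob=0.021962
DDDUD: Ā=68.9119, payoff=200.8581, prob=0.001585
UDDUD: Ā=159.0276, payoff=110.7424, prob=0.005900
DUDUD: Ā=130.1276, payoff=139.6424, prob=0.005900
UUDUD: Ā=300.2944, payoff=0.0000, prob=0.021962
DDUUD: Ā=111.3426, payoff=158.4274, prob=0.005900
UDUUD: Ā=256.9444, payoff=12.8256, prob=0.021962
DUUUD: Ā=228.0444, payoff=41.7256, prob=0.021962
UUUUD: Ā=526.2563, payoff=0.0000, prob=0.081748
DDDDU: Ā=60.9753, payoff=208.7947, prob=0.001585
UDDDU: Ā=140.7122, payoff=129.0578, prob=0.005900
DUDDU: Ā=111.8122, payoff=157.9578, prob=0.005900
UUDDU: Ā=258.0281, payoff=11.7419, prob=0.021962
DDUDU: Ā=93.0272, payoff=176.7428, prob=0.005900
UDUDU: Ā=214.6781, payoff=55.0919, prob=0.021962
DUUDU: Ā=185.7781, payoff=83.9919, prob=0.021962
UUUDU: Ā=428.7188, payoff=0.0000, prob=0.081748
DDDUU: Ā=80.8169, payoff=188.9531, prob=0.005900
UDDUU: Ā=186.5006, payoff=83.2694, prob=0.021962
DUDUU: Ā=157.6006, payoff=112.1694, prob=0.021962
UUDUU: Ā=363.6938, payoff=0.0000, prob=0.081748
DDUUU: Ā=138.8156, payoff=130.9544, prob=0.021962
UDUUU: Ā=320.3438, payoff=0.0000, prob=0.081748
DUUUU: Ā=291.4438, payoff=0.0000, prob=0.081748
UUUUU: Ā=672.5625, payoff=0.0000, prob=0.304284
Price = Σ prob·payoff / R^5 = 20.850521 / 4.007464 = 5.2029

price = 5.2029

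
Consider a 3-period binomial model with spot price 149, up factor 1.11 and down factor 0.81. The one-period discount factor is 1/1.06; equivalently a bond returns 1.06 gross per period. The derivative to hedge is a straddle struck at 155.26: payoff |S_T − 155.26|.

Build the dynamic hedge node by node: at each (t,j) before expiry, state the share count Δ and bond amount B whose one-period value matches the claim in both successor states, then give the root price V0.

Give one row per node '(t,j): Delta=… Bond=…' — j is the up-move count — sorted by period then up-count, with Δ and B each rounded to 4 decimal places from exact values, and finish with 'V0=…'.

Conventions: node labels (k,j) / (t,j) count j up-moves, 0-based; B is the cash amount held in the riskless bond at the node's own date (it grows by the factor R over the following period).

Arbitrage-free pricing uses the up-move probability p* = (R−d)/(u−d) = 0.8333, discounting each step at R = 1.06.
Terminal payoffs: V(3,0)=76.0753, V(3,1)=46.7476, V(3,2)=6.5579, V(3,3)=48.5170
(2,0): S=97.7589. Δ = (V_up−V_dn)/(S_up−S_dn) = (46.7476−76.0753)/(108.5124−79.1847) = -1.0000. V = [p*·46.7476 + (1−p*)·76.0753]/1.06 = 48.7128. B = V − Δ·S = 146.4717.
(2,1): S=133.9659. Δ = (V_up−V_dn)/(S_up−S_dn) = (6.5579−46.7476)/(148.7021−108.5124) = -1.0000. V = [p*·6.5579 + (1−p*)·46.7476]/1.06 = 12.5058. B = V − Δ·S = 146.4717.
(2,2): S=183.5829. Δ = (V_up−V_dn)/(S_up−S_dn) = (48.5170−6.5579)/(203.7770−148.7021) = 0.7619. V = [p*·48.5170 + (1−p*)·6.5579]/1.06 = 39.1734. B = V − Δ·S = -100.6905.
(1,0): S=120.6900. Δ = (V_up−V_dn)/(S_up−S_dn) = (12.5058−48.7128)/(133.9659−97.7589) = -1.0000. V = [p*·12.5058 + (1−p*)·48.7128]/1.06 = 17.4908. B = V − Δ·S = 138.1808.
(1,1): S=165.3900. Δ = (V_up−V_dn)/(S_up−S_dn) = (39.1734−12.5058)/(183.5829−133.9659) = 0.5375. V = [p*·39.1734 + (1−p*)·12.5058]/1.06 = 32.7630. B = V − Δ·S = -56.1290.
(0,0): S=149.0000. Δ = (V_up−V_dn)/(S_up−S_dn) = (32.7630−17.4908)/(165.3900−120.6900) = 0.3417. V = [p*·32.7630 + (1−p*)·17.4908]/1.06 = 28.5072. B = V − Δ·S = -22.4001.
Check: Δ(0,0)·S0 + B(0,0) = 28.5072 = V0.

(0,0): Delta=0.3417 Bond=-22.4001
(1,0): Delta=-1.0000 Bond=138.1808
(1,1): Delta=0.5375 Bond=-56.1290
(2,0): Delta=-1.0000 Bond=146.4717
(2,1): Delta=-1.0000 Bond=146.4717
(2,2): Delta=0.7619 Bond=-100.6905
V0=28.5072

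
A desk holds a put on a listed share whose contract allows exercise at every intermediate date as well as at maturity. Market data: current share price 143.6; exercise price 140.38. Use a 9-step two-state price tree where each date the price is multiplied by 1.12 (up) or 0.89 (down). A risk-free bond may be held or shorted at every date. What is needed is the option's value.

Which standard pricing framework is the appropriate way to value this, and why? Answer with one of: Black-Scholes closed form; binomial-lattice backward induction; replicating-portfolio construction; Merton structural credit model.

framework: binomial-lattice backward induction

Key observation: the defining feature is the embedded early-exercise option across 9 discrete dates on the spot-143.6 tree; pricing the strike-140.38 put means working backward with an exercise test at every node.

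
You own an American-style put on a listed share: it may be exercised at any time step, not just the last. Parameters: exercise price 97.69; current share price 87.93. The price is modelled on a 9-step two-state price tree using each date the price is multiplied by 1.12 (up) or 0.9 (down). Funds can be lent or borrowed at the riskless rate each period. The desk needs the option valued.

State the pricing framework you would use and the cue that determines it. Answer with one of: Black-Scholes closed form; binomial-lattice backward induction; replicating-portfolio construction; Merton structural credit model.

Key observation: the exercise right at every one of the 9 steps is what matters: each node needs max(97.69 − S, continuation), which only the stepwise tree valuation starting from spot 87.93 delivers.

framework: binomial-lattice backward induction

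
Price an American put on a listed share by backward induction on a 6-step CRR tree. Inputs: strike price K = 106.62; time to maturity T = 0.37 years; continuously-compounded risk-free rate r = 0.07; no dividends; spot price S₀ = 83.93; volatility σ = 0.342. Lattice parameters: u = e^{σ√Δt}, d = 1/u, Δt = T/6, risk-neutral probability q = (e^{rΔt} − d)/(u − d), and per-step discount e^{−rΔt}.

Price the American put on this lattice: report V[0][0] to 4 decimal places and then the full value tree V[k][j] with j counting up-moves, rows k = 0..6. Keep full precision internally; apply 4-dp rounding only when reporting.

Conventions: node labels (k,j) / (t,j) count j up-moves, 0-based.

price = 22.8639
tree:
22.8639
29.5237 16.5118
35.8010 22.6900 10.5786
41.5672 29.5237 15.8703 5.4662
46.8639 35.8010 22.6900 9.3008 1.7428
51.7294 41.5672 29.5237 15.2505 3.5304 0.0000
56.1987 46.8639 35.8010 22.6900 7.1517 0.0000 0.0000

Δt=0.06167, u=1.08864, d=0.91858, q=0.50422, disc=e^(-rΔt)=0.99569
k=6 terminal: V=max(K-S,0) → 56.1987 46.8639 35.8010 22.6900 7.1517 0.0000 0.0000
k=5: j=0 S=54.8906 intr=51.7294 cont=51.2701 V=51.7294[EX]; j=1 S=65.0528 intr=41.5672 cont=41.1080 V=41.5672[EX]; j=2 S=77.0963 intr=29.5237 cont=29.0645 V=29.5237[EX]; j=3 S=91.3695 intr=15.2505 cont=14.7913 V=15.2505[EX]; j=4 S=108.2851 intr=0.0000 cont=3.5304 V=3.5304[hold]; j=5 S=128.3324 intr=0.0000 cont=0.0000 V=0.0000[hold]
k=4: j=0 S=59.7561 intr=46.8639 cont=46.4047 V=46.8639[EX]; j=1 S=70.8190 intr=35.8010 cont=35.3418 V=35.8010[EX]; j=2 S=83.9300 intr=22.6900 cont=22.2307 V=22.6900[EX]; j=3 S=99.4683 intr=7.1517 cont=9.3008 V=9.3008[hold]; j=4 S=117.8833 intr=0.0000 cont=1.7428 V=1.7428[hold]
k=3: j=0 S=65.0528 intr=41.5672 cont=41.1080 V=41.5672[EX]; j=1 S=77.0963 intr=29.5237 cont=29.0645 V=29.5237[EX]; j=2 S=91.3695 intr=15.2505 cont=15.8703 V=15.8703[hold]; j=3 S=108.2851 intr=0.0000 cont=5.4662 V=5.4662[hold]
k=2: j=0 S=70.8190 intr=35.8010 cont=35.3418 V=35.8010[EX]; j=1 S=83.9300 intr=22.6900 cont=22.5419 V=22.6900[EX]; j=2 S=99.4683 intr=7.1517 cont=10.5786 V=10.5786[hold]
k=1: j=0 S=77.0963 intr=29.5237 cont=29.0645 V=29.5237[EX]; j=1 S=91.3695 intr=15.2505 cont=16.5118 V=16.5118[hold]
k=0: j=0 S=83.9300 intr=22.6900 cont=22.8639 V=22.8639[hold]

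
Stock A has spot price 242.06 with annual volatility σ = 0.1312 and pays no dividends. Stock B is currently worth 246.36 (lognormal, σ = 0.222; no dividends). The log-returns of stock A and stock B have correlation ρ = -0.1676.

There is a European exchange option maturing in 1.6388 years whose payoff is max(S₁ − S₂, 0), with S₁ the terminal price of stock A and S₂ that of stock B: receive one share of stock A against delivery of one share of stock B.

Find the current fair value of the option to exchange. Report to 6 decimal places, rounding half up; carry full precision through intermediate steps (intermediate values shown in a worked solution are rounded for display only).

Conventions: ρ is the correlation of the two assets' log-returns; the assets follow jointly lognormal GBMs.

exchange price = 32.155400

σ_eff = √(σ₁² + σ₂² − 2ρσ₁σ₂) = √(0.1312² + 0.222² − 2·-0.1676·0.1312·0.222) = 0.276153
d₁ = (ln(S₁/S₂) + (q₂ − q₁ + σ_eff²/2)T) / (σ_eff√T) = (ln(242.06/246.36) + (0.0 − 0.0 + 0.038130)·1.6388) / 0.353519 = 0.126951
d₂ = d₁ − σ_eff√T = 0.126951 − 0.353519 = -0.226568
N(d₁) = 0.550510,  N(d₂) = 0.410380
V = S₁·e^{−q₁T}·N(d₁) − S₂·e^{−q₂T}·N(d₂) = 133.256567 − 101.101167 = 32.155400
Key observation: the rate r is irrelevant here: denominating values in stock B turns the exchange into a ratio option on S₁/S₂, and discounting at r drops out.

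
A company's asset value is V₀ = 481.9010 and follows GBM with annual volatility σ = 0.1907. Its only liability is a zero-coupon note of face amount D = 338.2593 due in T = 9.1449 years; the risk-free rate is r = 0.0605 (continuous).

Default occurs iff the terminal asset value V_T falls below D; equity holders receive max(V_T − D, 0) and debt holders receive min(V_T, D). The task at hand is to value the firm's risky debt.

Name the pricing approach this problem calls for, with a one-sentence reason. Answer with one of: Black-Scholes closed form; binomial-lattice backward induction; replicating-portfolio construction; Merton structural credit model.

framework: Merton structural credit model

Key observation: the data describe a firm's assets (V₀ = 481.9010, GBM) and a single zero-coupon debt of face 338.2593, so credit quantities follow from equity-as-call in the structural model.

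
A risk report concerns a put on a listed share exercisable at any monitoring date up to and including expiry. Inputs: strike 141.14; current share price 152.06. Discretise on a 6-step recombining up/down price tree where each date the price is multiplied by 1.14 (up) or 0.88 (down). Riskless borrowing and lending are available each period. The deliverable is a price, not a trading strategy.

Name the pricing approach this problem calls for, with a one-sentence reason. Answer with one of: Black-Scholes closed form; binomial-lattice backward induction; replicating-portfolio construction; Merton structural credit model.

framework: binomial-lattice backward induction

Key observation: the put (strike 141.14 on spot 152.06) is American-style on a 6-step discrete price model, so the early-exercise decision at every node requires stepwise backward valuation — a closed form cannot price the exercise right.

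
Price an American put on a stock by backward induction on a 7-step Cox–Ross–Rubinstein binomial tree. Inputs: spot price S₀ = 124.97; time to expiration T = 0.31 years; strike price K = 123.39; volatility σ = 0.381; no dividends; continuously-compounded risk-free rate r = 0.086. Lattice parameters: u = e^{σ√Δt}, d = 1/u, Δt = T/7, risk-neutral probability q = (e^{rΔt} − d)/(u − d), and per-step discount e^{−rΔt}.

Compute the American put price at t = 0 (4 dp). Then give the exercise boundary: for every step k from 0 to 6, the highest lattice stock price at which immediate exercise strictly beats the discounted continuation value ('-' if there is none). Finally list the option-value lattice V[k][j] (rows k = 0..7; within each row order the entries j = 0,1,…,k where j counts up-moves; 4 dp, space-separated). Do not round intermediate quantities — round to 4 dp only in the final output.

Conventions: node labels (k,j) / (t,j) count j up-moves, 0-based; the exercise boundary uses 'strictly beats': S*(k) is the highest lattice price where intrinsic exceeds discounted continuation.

price = 8.7453
boundary = - - - 98.2523 90.6822 98.2523 106.4544
tree:
8.7453
12.8750 4.7431
18.3411 7.5875 1.9767
25.1377 11.7843 3.5104 0.4808
32.7078 17.6311 6.1135 0.9725 0.0000
39.6947 25.1377 10.3693 1.9672 0.0000 0.0000
46.1433 32.7078 16.9356 3.9791 0.0000 0.0000 0.0000
52.0950 39.6947 25.1377 8.0487 0.0000 0.0000 0.0000 0.0000

params: Δt=0.04429 u=1.08348 d=0.92295 q=0.50374 e^(-rΔt)=0.99620
t_7 payoffs: 52.0950 39.6947 25.1377 8.0487 0.0000 0.0000 0.0000 0.0000
t_6: node(6,0) S=77.2467 payoff=46.1433 vs cont=45.6743 → 46.1433 [stop]  node(6,1) S=90.6822 payoff=32.7078 vs cont=32.2388 → 32.7078 [stop]  node(6,2) S=106.4544 payoff=16.9356 vs cont=16.4665 → 16.9356 [stop]  node(6,3) S=124.9700 payoff=0.0000 vs cont=3.9791 → 3.9791 [wait]  node(6,4) S=146.7060 payoff=0.0000 vs cont=0.0000 → 0.0000 [wait]  node(6,5) S=172.2224 payoff=0.0000 vs cont=0.0000 → 0.0000 [wait]  node(6,6) S=202.1770 payoff=0.0000 vs cont=0.0000 → 0.0000 [wait]  ⇒ S*(6)=106.4544
t_5: node(5,0) S=83.6953 payoff=39.6947 vs cont=39.2257 → 39.6947 [stop]  node(5,1) S=98.2523 payoff=25.1377 vs cont=24.6686 → 25.1377 [stop]  node(5,2) S=115.3413 payoff=8.0487 vs cont=10.3693 → 10.3693 [wait]  node(5,3) S=135.4025 payoff=0.0000 vs cont=1.9672 → 1.9672 [wait]  node(5,4) S=158.9530 payoff=0.0000 vs cont=0.0000 → 0.0000 [wait]  node(5,5) S=186.5996 payoff=0.0000 vs cont=0.0000 → 0.0000 [wait]  ⇒ S*(5)=98.2523
t_4: node(4,0) S=90.6822 payoff=32.7078 vs cont=32.2388 → 32.7078 [stop]  node(4,1) S=106.4544 payoff=16.9356 vs cont=17.6311 → 17.6311 [wait]  node(4,2) S=124.9700 payoff=0.0000 vs cont=6.1135 → 6.1135 [wait]  node(4,3) S=146.7060 payoff=0.0000 vs cont=0.9725 → 0.9725 [wait]  node(4,4) S=172.2224 payoff=0.0000 vs cont=0.0000 → 0.0000 [wait]  ⇒ S*(4)=90.6822
t_3: node(3,0) S=98.2523 payoff=25.1377 vs cont=25.0177 → 25.1377 [stop]  node(3,1) S=115.3413 payoff=8.0487 vs cont=11.7843 → 11.7843 [wait]  node(3,2) S=135.4025 payoff=0.0000 vs cont=3.5104 → 3.5104 [wait]  node(3,3) S=158.9530 payoff=0.0000 vs cont=0.4808 → 0.4808 [wait]  ⇒ S*(3)=98.2523
t_2: node(2,0) S=106.4544 payoff=16.9356 vs cont=18.3411 → 18.3411 [wait]  node(2,1) S=124.9700 payoff=0.0000 vs cont=7.5875 → 7.5875 [wait]  node(2,2) S=146.7060 payoff=0.0000 vs cont=1.9767 → 1.9767 [wait]  ⇒ S*(2)=-
t_1: node(1,0) S=115.3413 payoff=8.0487 vs cont=12.8750 → 12.8750 [wait]  node(1,1) S=135.4025 payoff=0.0000 vs cont=4.7431 → 4.7431 [wait]  ⇒ S*(1)=-
t_0: node(0,0) S=124.9700 payoff=0.0000 vs cont=8.7453 → 8.7453 [wait]  ⇒ S*(0)=-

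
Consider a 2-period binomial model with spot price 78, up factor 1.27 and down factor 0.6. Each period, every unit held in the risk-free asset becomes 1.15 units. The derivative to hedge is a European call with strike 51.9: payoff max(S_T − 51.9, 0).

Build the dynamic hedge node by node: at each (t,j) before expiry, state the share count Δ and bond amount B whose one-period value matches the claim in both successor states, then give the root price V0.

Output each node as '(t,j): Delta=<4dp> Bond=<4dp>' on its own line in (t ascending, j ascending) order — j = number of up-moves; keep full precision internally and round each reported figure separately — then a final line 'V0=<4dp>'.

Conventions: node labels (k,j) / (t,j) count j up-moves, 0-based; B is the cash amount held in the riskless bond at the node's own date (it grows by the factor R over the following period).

The replicating-portfolio and risk-neutral prices coincide; use p* = (1.15−0.6)/(1.27−0.6) = 0.8209 for the latter.
At maturity the claim pays: V(2,0)=0.0000, V(2,1)=7.5360, V(2,2)=73.9062
Node (1,0) S=46.8000: V=(p*·7.5360+(1−p*)·0.0000)/1.15=5.3794; Δ=(7.5360−0.0000)/(59.4360−28.0800)=0.2403; B=V−Δ·S=-5.8684
Node (1,1) S=99.0600: V=(p*·73.9062+(1−p*)·7.5360)/1.15=53.9296; Δ=(73.9062−7.5360)/(125.8062−59.4360)=1.0000; B=V−Δ·S=-45.1304
Node (0,0) S=78.0000: V=(p*·53.9296+(1−p*)·5.3794)/1.15=39.3339; Δ=(53.9296−5.3794)/(99.0600−46.8000)=0.9290; B=V−Δ·S=-33.1291
Check: Δ(0,0)·S0 + B(0,0) = 39.3339 = V0.

(0,0): Delta=0.9290 Bond=-33.1291
(1,0): Delta=0.2403 Bond=-5.8684
(1,1): Delta=1.0000 Bond=-45.1304
V0=39.3339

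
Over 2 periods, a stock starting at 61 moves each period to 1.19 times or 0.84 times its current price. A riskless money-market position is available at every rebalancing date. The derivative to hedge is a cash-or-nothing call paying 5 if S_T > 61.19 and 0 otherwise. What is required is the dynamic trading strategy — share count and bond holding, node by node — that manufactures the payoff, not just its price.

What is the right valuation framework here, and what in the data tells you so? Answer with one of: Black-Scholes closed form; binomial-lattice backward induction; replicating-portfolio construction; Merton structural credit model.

Key observation: the mandate to exhibit the hedge at every date and state singles out the replicating-portfolio construction on the 2-period tree with factors 1.19 and 0.84 from 61.

framework: replicating-portfolio construction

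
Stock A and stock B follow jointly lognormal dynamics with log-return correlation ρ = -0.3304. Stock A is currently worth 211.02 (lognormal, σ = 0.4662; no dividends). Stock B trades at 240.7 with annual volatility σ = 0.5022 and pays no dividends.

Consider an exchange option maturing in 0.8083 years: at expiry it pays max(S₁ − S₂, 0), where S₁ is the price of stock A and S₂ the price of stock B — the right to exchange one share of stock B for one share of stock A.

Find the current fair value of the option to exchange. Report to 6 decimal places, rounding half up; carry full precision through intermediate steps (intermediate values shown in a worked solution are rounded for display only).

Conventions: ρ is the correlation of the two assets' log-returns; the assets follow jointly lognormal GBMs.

exchange price = 48.871393

σ_eff = √(σ₁² + σ₂² − 2ρσ₁σ₂) = √(0.4662² + 0.5022² − 2·-0.3304·0.4662·0.5022) = 0.790100
d₁ = (ln(S₁/S₂) + (q₂ − q₁ + σ_eff²/2)T) / (σ_eff√T) = (ln(211.02/240.7) + (0.0 − 0.0 + 0.312129)·0.8083) / 0.710343 = 0.169911
d₂ = d₁ − σ_eff√T = 0.169911 − 0.710343 = -0.540432
N(d₁) = 0.567460,  N(d₂) = 0.294450
V = S₁·e^{−q₁T}·N(d₁) − S₂·e^{−q₂T}·N(d₂) = 119.745411 − 70.874018 = 48.871393
Key observation: pricing in stock B-units makes this a unit-strike call on the ratio S₁/S₂ — the risk-free rate cancels and cannot affect the value.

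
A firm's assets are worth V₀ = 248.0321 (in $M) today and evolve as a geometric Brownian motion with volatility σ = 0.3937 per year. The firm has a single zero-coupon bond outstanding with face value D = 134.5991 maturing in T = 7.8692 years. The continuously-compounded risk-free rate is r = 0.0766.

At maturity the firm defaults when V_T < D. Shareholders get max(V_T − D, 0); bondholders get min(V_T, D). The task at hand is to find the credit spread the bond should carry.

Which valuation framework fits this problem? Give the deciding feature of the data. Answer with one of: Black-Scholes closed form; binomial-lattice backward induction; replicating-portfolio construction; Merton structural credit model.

Key observation: the question is about default risk generated by asset-value dynamics against a debt face of 134.5991 — the structural framework prices exactly that.

framework: Merton structural credit model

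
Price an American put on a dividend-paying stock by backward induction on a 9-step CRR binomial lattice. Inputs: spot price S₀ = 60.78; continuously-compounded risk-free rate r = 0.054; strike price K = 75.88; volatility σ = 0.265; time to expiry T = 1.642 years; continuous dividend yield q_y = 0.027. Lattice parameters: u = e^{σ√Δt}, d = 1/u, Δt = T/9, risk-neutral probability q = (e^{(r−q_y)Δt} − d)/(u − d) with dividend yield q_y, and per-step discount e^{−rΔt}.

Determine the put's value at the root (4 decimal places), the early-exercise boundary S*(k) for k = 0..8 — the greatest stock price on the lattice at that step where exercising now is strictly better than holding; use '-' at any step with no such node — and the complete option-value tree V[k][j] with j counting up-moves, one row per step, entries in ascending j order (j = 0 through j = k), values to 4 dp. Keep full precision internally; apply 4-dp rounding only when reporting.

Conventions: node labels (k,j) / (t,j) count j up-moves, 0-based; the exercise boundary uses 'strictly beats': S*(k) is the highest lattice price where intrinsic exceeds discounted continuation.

Δt=0.18244, u=1.11985, d=0.89298, q=0.49350, disc=e^(-rΔt)=0.99020
k=9 terminal: V=max(K-S,0) → 53.9349 48.3597 41.3680 32.6001 21.6047 7.8158 0.0000 0.0000 0.0000 0.0000
k=8: j=0 S=24.5751 intr=51.3049 cont=50.6817 V=51.3049[EX]; j=1 S=30.8185 intr=45.0615 cont=44.4690 V=45.0615[EX]; j=2 S=38.6481 intr=37.2319 cont=36.6779 V=37.2319[EX]; j=3 S=48.4668 intr=27.4132 cont=26.9075 V=27.4132[EX]; j=4 S=60.7800 intr=15.1000 cont=14.6548 V=15.1000[EX]; j=5 S=76.2214 intr=0.0000 cont=3.9199 V=3.9199[hold]; j=6 S=95.5858 intr=0.0000 cont=0.0000 V=0.0000[hold]; j=7 S=119.8697 intr=0.0000 cont=0.0000 V=0.0000[hold]; j=8 S=150.3232 intr=0.0000 cont=0.0000 V=0.0000[hold]  S*(8)=60.7800
k=7: j=0 S=27.5203 intr=48.3597 cont=47.7510 V=48.3597[EX]; j=1 S=34.5120 intr=41.3680 cont=40.7937 V=41.3680[EX]; j=2 S=43.2799 intr=32.6001 cont=32.0689 V=32.6001[EX]; j=3 S=54.2753 intr=21.6047 cont=21.1275 V=21.6047[EX]; j=4 S=68.0642 intr=7.8158 cont=9.4887 V=9.4887[hold]; j=5 S=85.3562 intr=0.0000 cont=1.9660 V=1.9660[hold]; j=6 S=107.0413 intr=0.0000 cont=0.0000 V=0.0000[hold]; j=7 S=134.2356 intr=0.0000 cont=0.0000 V=0.0000[hold]  S*(7)=54.2753
k=6: j=0 S=30.8185 intr=45.0615 cont=44.4690 V=45.0615[EX]; j=1 S=38.6481 intr=37.2319 cont=36.6779 V=37.2319[EX]; j=2 S=48.4668 intr=27.4132 cont=26.9075 V=27.4132[EX]; j=3 S=60.7800 intr=15.1000 cont=15.4722 V=15.4722[hold]; j=4 S=76.2214 intr=0.0000 cont=5.7196 V=5.7196[hold]; j=5 S=95.5858 intr=0.0000 cont=0.9860 V=0.9860[hold]; j=6 S=119.8697 intr=0.0000 cont=0.0000 V=0.0000[hold]  S*(6)=48.4668
k=5: j=0 S=34.5120 intr=41.3680 cont=40.7937 V=41.3680[EX]; j=1 S=43.2799 intr=32.6001 cont=32.0689 V=32.6001[EX]; j=2 S=54.2753 intr=21.6047 cont=21.3094 V=21.6047[EX]; j=3 S=68.0642 intr=7.8158 cont=10.5548 V=10.5548[hold]; j=4 S=85.3562 intr=0.0000 cont=3.3504 V=3.3504[hold]; j=5 S=107.0413 intr=0.0000 cont=0.4945 V=0.4945[hold]  S*(5)=54.2753
k=4: j=0 S=38.6481 intr=37.2319 cont=36.6779 V=37.2319[EX]; j=1 S=48.4668 intr=27.4132 cont=26.9075 V=27.4132[EX]; j=2 S=60.7800 intr=15.1000 cont=15.9932 V=15.9932[hold]; j=3 S=76.2214 intr=0.0000 cont=6.9308 V=6.9308[hold]; j=4 S=95.5858 intr=0.0000 cont=1.9220 V=1.9220[hold]  S*(4)=48.4668
k=3: j=0 S=43.2799 intr=32.6001 cont=32.0689 V=32.6001[EX]; j=1 S=54.2753 intr=21.6047 cont=21.5639 V=21.6047[EX]; j=2 S=68.0642 intr=7.8158 cont=11.4080 V=11.4080[hold]; j=3 S=85.3562 intr=0.0000 cont=4.4153 V=4.4153[hold]  S*(3)=54.2753
k=2: j=0 S=48.4668 intr=27.4132 cont=26.9075 V=27.4132[EX]; j=1 S=60.7800 intr=15.1000 cont=16.4101 V=16.4101[hold]; j=2 S=76.2214 intr=0.0000 cont=7.8791 V=7.8791[hold]  S*(2)=48.4668
k=1: j=0 S=54.2753 intr=21.6047 cont=21.7677 V=21.7677[hold]; j=1 S=68.0642 intr=7.8158 cont=12.0805 V=12.0805[hold]  S*(1)=-
k=0: j=0 S=60.7800 intr=15.1000 cont=16.8205 V=16.8205[hold]  S*(0)=-

price = 16.8205
boundary = - - 48.4668 54.2753 48.4668 54.2753 48.4668 54.2753 60.7800
tree:
16.8205
21.7677 12.0805
27.4132 16.4101 7.8791
32.6001 21.6047 11.4080 4.4153
37.2319 27.4132 15.9932 6.9308 1.9220
41.3680 32.6001 21.6047 10.5548 3.3504 0.4945
45.0615 37.2319 27.4132 15.4722 5.7196 0.9860 0.0000
48.3597 41.3680 32.6001 21.6047 9.4887 1.9660 0.0000 0.0000
51.3049 45.0615 37.2319 27.4132 15.1000 3.9199 0.0000 0.0000 0.0000
53.9349 48.3597 41.3680 32.6001 21.6047 7.8158 0.0000 0.0000 0.0000 0.0000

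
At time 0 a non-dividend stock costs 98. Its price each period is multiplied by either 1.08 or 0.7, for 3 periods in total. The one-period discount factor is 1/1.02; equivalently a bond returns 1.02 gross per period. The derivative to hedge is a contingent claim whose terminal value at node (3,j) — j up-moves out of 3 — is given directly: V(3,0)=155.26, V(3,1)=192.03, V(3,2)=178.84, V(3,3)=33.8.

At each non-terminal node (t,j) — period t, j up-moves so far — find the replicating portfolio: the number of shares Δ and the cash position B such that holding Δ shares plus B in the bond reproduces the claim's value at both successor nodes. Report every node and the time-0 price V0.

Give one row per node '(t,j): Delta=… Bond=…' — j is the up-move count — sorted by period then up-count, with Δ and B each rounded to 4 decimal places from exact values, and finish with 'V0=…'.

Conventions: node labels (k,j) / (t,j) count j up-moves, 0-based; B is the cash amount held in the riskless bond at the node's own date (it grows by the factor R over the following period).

Since d<R<u, set p* = (R−d)/(u−d) = 0.8421; price each node as the discounted p*-expectation of its children.
Payoffs at expiry: V(3,0)=155.2600, V(3,1)=192.0300, V(3,2)=178.8400, V(3,3)=33.8000
  t=2,j=0: stock 48.0200 → up 51.8616 (V=192.0300), down 33.6140 (V=155.2600). Price 182.5728; hedge Δ=2.0151, bond B=85.8096.
  t=2,j=1: stock 74.0880 → up 80.0150 (V=178.8400), down 51.8616 (V=192.0300). Price 177.3751; hedge Δ=-0.4685, bond B=212.0857.
  t=2,j=2: stock 114.3072 → up 123.4518 (V=33.8000), down 80.0150 (V=178.8400). Price 55.5893; hedge Δ=-3.3391, bond B=437.2735.
  t=1,j=0: stock 68.6000 → up 74.0880 (V=177.3751), down 48.0200 (V=182.5728). Price 174.7018; hedge Δ=-0.1994, bond B=188.3797.
  t=1,j=1: stock 105.8400 → up 114.3072 (V=55.5893), down 74.0880 (V=177.3751). Price 73.3516; hedge Δ=-3.0281, bond B=393.8407.
  t=0,j=0: stock 98.0000 → up 105.8400 (V=73.3516), down 68.6000 (V=174.7018). Price 87.6022; hedge Δ=-2.7215, bond B=354.3132.
Verification: the root portfolio costs Δ(0,0)·S0 + B(0,0) = 87.6022, matching V0.

(0,0): Delta=-2.7215 Bond=354.3132
(1,0): Delta=-0.1994 Bond=188.3797
(1,1): Delta=-3.0281 Bond=393.8407
(2,0): Delta=2.0151 Bond=85.8096
(2,1): Delta=-0.4685 Bond=212.0857
(2,2): Delta=-3.3391 Bond=437.2735
V0=87.6022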